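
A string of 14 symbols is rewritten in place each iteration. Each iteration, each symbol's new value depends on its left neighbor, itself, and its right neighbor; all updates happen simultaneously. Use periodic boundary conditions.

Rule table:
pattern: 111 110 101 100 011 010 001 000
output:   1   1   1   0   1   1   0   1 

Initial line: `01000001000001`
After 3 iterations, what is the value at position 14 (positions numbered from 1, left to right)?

11011101011101
11111111111111
11111111111111
position 14 holds 1

1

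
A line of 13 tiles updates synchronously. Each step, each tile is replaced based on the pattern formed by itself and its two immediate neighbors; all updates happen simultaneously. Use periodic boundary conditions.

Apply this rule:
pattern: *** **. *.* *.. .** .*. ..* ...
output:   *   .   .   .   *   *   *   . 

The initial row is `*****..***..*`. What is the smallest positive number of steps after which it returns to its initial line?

step 1: ****..***..**
step 2: ***..***..***
step 3: **..***..****
step 4: *..***..*****
step 5: ..***..******
step 6: .***..******.
step 7: ***..******..
step 8: **..******..*
step 9: *..******..**
step 10: ..******..***
step 11: .******..***.
step 12: ******..***..
step 13: *****..***..*

13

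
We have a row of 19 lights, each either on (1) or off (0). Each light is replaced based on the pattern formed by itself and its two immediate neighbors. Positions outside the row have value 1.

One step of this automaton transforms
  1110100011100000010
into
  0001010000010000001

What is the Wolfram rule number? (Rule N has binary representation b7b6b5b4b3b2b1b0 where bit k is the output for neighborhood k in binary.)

48

position 0: 111 → 0  (bit 7 = 0)
position 2: 110 → 0  (bit 6 = 0)
position 3: 101 → 1  (bit 5 = 1)
position 5: 100 → 1  (bit 4 = 1)
position 8: 011 → 0  (bit 3 = 0)
position 4: 010 → 0  (bit 2 = 0)
position 7: 001 → 0  (bit 1 = 0)
position 6: 000 → 0  (bit 0 = 0)
bits b7..b0 = 00110000 = 48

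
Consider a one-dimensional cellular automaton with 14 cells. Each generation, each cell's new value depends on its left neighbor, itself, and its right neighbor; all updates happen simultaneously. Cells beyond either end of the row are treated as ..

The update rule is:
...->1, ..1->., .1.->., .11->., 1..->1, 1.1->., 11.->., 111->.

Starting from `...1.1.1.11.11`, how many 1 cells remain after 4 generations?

13

11............
..111111111111
1.............
.1111111111111
count of 1: 13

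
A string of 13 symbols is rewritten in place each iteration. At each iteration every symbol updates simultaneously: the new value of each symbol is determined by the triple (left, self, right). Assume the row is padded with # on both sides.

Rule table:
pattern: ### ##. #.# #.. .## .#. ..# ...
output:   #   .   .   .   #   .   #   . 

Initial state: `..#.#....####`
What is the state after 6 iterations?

...##########

.#......#####
.......######
......#######
.....########
....#########
...##########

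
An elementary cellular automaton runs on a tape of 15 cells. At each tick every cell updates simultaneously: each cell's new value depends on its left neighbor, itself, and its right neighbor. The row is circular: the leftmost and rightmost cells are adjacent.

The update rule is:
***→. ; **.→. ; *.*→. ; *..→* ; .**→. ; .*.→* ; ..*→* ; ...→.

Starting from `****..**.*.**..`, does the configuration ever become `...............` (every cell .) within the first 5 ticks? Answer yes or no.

....**...*...**
*..*..*.***.*..
*******.....***
.......*...*...
......***.***..
tick 5 is ......***.***.., still not uniform .

no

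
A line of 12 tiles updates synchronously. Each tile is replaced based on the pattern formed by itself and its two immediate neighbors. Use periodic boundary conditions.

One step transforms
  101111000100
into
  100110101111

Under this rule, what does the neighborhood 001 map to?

At position 8 the neighborhood is 001; the next row has 1 there.

1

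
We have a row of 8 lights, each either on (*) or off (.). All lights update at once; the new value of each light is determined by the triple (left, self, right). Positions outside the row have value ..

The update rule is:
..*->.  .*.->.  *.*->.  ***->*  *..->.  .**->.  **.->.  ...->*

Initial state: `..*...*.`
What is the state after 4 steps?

step 1: *...*...
step 2: ..*...**
step 3: *...*...  (repeats step 1; period 2)
step 4: ..*...**

..*...**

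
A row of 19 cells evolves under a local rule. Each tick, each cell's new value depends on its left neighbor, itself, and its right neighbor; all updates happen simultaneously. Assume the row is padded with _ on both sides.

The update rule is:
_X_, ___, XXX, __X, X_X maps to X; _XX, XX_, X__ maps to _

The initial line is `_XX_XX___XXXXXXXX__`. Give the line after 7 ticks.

tick 1: X__X___XX_XXXXXX__X
tick 2: X_XX_XX__X_XXXX__XX
tick 3: XX__X___XXX_XX__X__
tick 4: ___XX_XX_X_X___XX_X
tick 5: XXX__X__XXXX_XX__XX
tick 6: _X__XX_X_XX_X___X__
tick 7: XX_X__XXX__XX_XXX_X

XX_X__XXX__XX_XXX_X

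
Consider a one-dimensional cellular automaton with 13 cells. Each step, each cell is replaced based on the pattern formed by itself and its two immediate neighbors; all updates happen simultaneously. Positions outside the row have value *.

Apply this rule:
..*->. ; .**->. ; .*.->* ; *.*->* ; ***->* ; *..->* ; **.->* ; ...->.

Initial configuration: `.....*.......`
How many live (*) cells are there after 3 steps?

*....**......
**....**.....
***....**....
count of *: 5

5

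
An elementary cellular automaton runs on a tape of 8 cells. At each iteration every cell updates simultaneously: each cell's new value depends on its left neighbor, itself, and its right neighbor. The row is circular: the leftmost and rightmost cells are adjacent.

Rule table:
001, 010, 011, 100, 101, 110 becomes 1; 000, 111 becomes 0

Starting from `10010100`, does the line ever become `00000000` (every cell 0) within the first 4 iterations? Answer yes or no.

yes

iteration 1: 11111111
iteration 2: 00000000
all cells are 0 at iteration 2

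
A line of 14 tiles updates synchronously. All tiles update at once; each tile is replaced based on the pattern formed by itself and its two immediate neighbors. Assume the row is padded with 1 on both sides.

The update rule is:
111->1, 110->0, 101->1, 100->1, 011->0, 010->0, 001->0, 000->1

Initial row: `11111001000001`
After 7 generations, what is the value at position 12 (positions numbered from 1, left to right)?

0

11110100111100
11101010011010
11010101000101
10101010110010
01010101001001
10101010100100
01010101010010
position 12 holds 0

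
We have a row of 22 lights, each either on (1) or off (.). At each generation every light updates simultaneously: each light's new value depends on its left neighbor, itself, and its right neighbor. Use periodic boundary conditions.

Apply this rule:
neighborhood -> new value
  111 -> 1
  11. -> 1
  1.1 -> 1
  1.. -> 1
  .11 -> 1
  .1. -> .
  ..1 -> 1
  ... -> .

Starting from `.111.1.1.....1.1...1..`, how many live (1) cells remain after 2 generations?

11111.1.1...1.1.1.1.1.
111111.1.1.1.1.1.1.1.1
count of 1: 14

14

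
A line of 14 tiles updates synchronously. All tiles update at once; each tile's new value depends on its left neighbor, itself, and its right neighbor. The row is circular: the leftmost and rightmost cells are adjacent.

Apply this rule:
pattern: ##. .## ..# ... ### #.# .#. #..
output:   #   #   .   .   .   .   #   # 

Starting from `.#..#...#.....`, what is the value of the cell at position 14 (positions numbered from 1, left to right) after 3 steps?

.##.##..##....
.##.###.###...
.##.#.#.#.##..
position 14 holds .

.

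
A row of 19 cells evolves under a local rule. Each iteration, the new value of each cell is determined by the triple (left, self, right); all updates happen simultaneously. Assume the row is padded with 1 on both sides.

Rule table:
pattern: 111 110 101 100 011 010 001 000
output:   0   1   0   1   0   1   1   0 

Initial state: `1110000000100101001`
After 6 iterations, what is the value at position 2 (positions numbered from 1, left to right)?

0

0011000001111101110
1101100010000100010
0100110111001110110
0111010001110010010
0001011010011111110
1011001011100000010
position 2 holds 0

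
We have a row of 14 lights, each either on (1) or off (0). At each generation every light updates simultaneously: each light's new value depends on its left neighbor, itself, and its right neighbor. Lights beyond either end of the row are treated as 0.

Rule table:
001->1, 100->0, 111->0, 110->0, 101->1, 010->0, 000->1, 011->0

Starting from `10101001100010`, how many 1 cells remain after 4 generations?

5

01010010001100
10100100110001
01001001000110
10010010011000
count of 1: 5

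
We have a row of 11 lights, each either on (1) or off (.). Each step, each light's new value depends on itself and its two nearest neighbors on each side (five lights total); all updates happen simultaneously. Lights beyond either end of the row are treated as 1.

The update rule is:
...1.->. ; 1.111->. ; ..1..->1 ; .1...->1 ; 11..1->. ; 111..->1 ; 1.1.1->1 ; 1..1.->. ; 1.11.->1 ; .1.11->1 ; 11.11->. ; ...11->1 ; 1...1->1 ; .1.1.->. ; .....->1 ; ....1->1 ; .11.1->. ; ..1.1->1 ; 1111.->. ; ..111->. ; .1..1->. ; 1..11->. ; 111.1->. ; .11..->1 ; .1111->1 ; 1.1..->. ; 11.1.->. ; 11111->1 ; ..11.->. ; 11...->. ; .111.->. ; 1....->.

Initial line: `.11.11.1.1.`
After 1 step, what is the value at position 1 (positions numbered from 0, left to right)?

1

.1..1..1.11
position 1 holds 1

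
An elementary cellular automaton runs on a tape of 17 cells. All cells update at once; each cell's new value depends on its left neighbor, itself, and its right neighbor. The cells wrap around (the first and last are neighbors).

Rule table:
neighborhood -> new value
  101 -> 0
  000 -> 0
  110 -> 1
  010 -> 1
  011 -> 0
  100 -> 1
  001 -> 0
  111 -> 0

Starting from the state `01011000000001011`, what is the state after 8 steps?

10011001100110001

01001100000001001
01100110000001101
00110011000000101
10011001100000101
11001100110000100
01100110011000110
00110011001100011
10011001100110001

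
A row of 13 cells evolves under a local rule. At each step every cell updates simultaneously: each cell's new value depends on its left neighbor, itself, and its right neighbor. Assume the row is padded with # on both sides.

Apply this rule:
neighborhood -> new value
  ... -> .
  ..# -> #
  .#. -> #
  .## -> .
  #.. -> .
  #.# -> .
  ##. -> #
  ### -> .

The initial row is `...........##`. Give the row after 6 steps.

.....##.#.#.#

..........#..
.........##.#
........#.#..
.......##.#.#
......#.#.#..
.....##.#.#.#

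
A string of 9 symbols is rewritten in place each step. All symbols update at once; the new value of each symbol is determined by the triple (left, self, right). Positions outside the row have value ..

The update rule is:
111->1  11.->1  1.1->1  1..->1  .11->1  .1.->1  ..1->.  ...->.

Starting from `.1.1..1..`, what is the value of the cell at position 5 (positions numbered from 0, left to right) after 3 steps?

1

step 1: .1111.11.
step 2: .11111111
step 3: .11111111
position 5 holds 1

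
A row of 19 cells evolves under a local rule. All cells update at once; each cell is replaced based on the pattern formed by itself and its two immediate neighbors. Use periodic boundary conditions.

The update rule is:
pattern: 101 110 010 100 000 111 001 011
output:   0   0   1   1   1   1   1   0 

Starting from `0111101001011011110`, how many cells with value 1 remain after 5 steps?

13

1011001111000001101
0000110110111110000
1111000000011101111
1110111111101000111
1100011111001111011
count of 1: 13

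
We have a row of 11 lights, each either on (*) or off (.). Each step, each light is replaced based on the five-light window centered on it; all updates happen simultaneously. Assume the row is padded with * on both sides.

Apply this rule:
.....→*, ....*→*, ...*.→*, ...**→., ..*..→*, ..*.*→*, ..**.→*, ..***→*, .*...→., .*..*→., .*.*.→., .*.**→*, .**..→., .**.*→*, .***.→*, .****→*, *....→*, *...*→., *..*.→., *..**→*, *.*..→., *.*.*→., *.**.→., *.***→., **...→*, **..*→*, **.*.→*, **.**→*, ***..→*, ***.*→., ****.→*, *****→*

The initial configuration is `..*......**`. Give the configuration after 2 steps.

*.*.****.**
.*.*.**.*.*

.*.*.**.*.*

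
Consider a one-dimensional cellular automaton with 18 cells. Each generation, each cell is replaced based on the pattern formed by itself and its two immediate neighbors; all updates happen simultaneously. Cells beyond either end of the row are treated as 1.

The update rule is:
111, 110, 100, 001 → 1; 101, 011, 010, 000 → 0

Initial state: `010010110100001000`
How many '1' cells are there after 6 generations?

13

001100010010010101
110110101101100000
110010000100110001
111101001011011010
111100110001001000
111111011010110101
count of 1: 13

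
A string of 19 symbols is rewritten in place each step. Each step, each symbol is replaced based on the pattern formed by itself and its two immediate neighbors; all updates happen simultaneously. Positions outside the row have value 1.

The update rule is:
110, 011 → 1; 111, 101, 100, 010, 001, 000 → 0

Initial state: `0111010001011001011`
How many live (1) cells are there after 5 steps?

0101000000011000010
0000000000011000000
0000000000011000000  (fixed point — unchanged through step 5)
count of 1: 2

2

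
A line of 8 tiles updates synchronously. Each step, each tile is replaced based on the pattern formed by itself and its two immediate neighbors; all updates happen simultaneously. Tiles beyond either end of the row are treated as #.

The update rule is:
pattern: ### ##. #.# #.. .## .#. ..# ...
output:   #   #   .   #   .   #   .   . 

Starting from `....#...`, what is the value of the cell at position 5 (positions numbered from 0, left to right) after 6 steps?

.

step 1: #...##..
step 2: ##...##.
step 3: ###...#.
step 4: ####..#.
step 5: #####.#.
step 6: #####.#.
position 5 holds .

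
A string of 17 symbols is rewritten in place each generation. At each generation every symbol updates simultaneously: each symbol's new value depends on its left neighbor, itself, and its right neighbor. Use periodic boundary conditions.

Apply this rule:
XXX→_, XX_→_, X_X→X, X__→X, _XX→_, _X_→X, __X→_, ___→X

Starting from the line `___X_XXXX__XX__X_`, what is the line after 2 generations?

generation 1: XX_XX____X___X_XX
generation 2: __X__XXX_XXX_XX__

__X__XXX_XXX_XX__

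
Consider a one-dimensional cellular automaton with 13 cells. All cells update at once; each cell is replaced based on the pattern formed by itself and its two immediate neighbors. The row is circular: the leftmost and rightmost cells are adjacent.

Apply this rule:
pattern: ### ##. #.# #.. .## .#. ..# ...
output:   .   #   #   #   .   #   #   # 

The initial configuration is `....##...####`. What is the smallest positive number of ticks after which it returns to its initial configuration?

26

####.####...#
...##...####.
###.####...##
..##...####..
##.####...###
.##...####...
#.####...####
##...####....
.####...#####
#...####....#
####...#####.
...####....##
###...#####.#
..####....##.
##...#####.##
.####....##..
#...#####.###
####....##...
...#####.####
###....##...#
..#####.####.
##....##...##
.#####.####..
#....##...###
#####.####...
....##...####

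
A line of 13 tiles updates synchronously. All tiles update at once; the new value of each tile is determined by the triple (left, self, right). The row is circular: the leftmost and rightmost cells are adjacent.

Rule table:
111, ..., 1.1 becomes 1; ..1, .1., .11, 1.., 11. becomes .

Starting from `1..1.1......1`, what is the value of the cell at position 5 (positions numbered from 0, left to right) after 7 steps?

.

....1..1111..
111.....11..1
11..111......
.....1..1111.
1111.....11..
.11..111.....
......1..1111
position 5 holds .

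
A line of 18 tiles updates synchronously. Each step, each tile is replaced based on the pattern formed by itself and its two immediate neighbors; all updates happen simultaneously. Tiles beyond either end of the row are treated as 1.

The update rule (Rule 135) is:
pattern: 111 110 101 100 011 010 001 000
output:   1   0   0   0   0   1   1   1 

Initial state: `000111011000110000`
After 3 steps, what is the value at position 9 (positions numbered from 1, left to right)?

1

011010000011000111
000010111100011011
011110011001100001
position 9 holds 1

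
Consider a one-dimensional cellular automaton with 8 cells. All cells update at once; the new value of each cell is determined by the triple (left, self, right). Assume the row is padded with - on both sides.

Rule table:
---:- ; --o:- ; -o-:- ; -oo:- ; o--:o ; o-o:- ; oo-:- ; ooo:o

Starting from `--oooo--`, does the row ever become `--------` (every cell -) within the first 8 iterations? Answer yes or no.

---oo-o-
-------o
--------
all cells are - at iteration 3

yes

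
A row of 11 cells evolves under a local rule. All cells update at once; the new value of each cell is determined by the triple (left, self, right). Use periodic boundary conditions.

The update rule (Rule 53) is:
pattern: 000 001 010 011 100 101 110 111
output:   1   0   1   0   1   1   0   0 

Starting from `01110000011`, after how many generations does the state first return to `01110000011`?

generation 1: 10001111000
generation 2: 11100000110
generation 3: 00011110001
generation 4: 11000001101
generation 5: 00111100010
generation 6: 10000011011
generation 7: 01111000100
generation 8: 00000110111
generation 9: 11110001000
generation 10: 00001101110
generation 11: 11100010001
generation 12: 00011011100
generation 13: 11000100011
generation 14: 00110111000
generation 15: 10001000111
generation 16: 01101110000
generation 17: 00010001111
generation 18: 11011100000
generation 19: 00100011110
generation 20: 10111000001
generation 21: 01000111100
generation 22: 01110000011

22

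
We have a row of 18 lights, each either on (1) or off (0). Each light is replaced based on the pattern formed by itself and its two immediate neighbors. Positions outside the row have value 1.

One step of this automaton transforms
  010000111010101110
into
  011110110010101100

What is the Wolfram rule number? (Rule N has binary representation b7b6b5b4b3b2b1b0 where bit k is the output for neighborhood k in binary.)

position 7: 111 → 1  (bit 7 = 1)
position 8: 110 → 0  (bit 6 = 0)
position 0: 101 → 0  (bit 5 = 0)
position 2: 100 → 1  (bit 4 = 1)
position 6: 011 → 1  (bit 3 = 1)
position 1: 010 → 1  (bit 2 = 1)
position 5: 001 → 0  (bit 1 = 0)
position 3: 000 → 1  (bit 0 = 1)
bits b7..b0 = 10011101 = 157

157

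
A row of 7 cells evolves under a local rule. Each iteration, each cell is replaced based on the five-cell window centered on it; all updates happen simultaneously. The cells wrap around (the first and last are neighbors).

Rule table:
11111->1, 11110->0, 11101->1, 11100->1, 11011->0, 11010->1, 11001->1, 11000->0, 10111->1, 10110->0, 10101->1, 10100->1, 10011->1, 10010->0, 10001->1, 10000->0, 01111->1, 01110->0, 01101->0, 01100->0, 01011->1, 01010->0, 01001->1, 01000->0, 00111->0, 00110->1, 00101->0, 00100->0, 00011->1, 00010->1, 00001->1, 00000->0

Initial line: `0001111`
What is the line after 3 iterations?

0111000

0110101
1001101
0111000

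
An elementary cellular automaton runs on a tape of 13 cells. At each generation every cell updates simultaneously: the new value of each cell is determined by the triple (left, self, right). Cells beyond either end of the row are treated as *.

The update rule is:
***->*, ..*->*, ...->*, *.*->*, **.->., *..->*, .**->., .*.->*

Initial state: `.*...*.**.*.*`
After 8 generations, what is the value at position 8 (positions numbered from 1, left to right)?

*

generation 1: *******..***.
generation 2: ******.**.*.*
generation 3: *****.*..***.
generation 4: ****.****.*.*
generation 5: ***.*.**.***.
generation 6: **.***..*.*.*
generation 7: *.*.*.******.
generation 8: .*****.****.*
position 8 holds *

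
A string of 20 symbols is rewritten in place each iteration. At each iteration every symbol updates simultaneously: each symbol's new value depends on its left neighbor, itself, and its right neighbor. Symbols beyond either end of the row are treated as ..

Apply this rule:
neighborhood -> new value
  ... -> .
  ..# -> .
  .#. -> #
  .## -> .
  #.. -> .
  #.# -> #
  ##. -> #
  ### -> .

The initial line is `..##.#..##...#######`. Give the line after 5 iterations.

...###...#.........#
.....#...#.........#
.....#...#.........#  (fixed point — unchanged through iteration 5)

.....#...#.........#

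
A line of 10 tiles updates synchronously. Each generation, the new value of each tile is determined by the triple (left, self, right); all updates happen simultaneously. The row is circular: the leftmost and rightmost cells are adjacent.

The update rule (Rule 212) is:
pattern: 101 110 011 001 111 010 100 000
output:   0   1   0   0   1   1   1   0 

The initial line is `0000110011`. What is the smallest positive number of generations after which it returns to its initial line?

10

generation 1: 1000011001
generation 2: 1100001100
generation 3: 0110000110
generation 4: 0011000011
generation 5: 1001100001
generation 6: 1100110000
generation 7: 0110011000
generation 8: 0011001100
generation 9: 0001100110
generation 10: 0000110011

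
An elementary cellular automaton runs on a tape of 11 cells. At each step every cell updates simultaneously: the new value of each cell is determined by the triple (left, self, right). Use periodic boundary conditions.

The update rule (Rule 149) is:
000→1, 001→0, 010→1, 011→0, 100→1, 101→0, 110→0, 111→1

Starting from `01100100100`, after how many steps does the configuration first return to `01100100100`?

step 1: 00010110111
step 2: 11010000010
step 3: 00011111010
step 4: 11001110011
step 5: 10100101001
step 6: 00110101100
step 7: 10000100011
step 8: 01110111001
step 9: 00100010101
step 10: 10111010101
step 11: 00010010100
step 12: 11011010111
step 13: 10000010011
step 14: 01111011001
step 15: 00110000101
step 16: 10001110101
step 17: 01100100100

17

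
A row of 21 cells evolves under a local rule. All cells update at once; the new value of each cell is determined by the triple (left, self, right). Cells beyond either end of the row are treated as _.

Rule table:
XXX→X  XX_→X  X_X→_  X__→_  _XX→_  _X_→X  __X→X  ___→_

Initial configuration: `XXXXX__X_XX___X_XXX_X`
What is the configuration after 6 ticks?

X_X_X__X_XX_X_X_X_X_X

tick 1: _XXXX_XX__X__XX__XX_X
tick 2: X_XXX__X_XX_X_X_X_X_X
tick 3: X__XX_XX__X_X_X_X_X_X
tick 4: X_X_X__X_XX_X_X_X_X_X
tick 5: X_X_X_XX__X_X_X_X_X_X
tick 6: X_X_X__X_XX_X_X_X_X_X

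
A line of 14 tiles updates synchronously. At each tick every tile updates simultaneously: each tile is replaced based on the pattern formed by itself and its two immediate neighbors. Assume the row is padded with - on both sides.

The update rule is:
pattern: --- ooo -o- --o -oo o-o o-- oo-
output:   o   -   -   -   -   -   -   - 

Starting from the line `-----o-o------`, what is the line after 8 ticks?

-----ooo------

oooo-----ooooo
-----ooo------
oooo-----ooooo  (repeats tick 1; period 2)
tick 8: -----ooo------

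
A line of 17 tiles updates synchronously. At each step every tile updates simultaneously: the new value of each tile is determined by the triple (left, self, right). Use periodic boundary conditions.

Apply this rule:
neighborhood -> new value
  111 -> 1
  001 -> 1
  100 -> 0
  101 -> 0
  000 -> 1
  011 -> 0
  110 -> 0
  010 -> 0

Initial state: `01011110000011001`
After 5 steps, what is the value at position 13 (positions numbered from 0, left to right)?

1

00001100111100010
11110001011001100
01100110000010001
00001000111100110
11110011011001000
position 13 holds 1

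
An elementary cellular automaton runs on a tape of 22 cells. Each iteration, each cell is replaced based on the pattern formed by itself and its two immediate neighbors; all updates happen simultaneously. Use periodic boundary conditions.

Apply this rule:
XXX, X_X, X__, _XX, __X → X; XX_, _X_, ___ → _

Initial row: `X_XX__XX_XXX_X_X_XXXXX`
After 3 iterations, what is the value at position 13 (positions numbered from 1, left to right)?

_XX_XXX_XXX_X_X_XXXXXX
XX_XXX_XXX_X_X_XXXXXX_
X_XXX_XXX_X_X_XXXXXX_X
position 13 holds X

X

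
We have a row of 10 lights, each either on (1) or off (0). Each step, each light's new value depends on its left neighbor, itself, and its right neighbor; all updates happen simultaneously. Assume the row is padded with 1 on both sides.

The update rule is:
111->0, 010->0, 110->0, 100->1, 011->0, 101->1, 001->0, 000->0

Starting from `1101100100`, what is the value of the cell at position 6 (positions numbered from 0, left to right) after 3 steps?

step 1: 0010010010
step 2: 1001001001
step 3: 0100100100
position 6 holds 0

0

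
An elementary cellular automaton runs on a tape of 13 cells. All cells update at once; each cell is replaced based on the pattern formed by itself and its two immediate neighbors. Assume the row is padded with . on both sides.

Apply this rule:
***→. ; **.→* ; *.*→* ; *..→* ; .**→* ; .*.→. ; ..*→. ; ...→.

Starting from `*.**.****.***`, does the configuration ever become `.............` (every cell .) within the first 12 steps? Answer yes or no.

.*****..***.*
.*...**.*.**.
..*..***.****
...*.*.***..*
....*.**.**..
.....*******.
.....*.....**
......*....**
.......*...**
........*..**
.........*.**
..........***
step 12 is ..........***, still not uniform .

no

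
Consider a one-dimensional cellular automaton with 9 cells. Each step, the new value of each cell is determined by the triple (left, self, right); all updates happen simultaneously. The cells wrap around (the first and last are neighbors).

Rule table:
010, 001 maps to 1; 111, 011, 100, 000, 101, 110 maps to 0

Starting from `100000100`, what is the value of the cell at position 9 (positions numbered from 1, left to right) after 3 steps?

100001101
000010000
000110000
position 9 holds 0

0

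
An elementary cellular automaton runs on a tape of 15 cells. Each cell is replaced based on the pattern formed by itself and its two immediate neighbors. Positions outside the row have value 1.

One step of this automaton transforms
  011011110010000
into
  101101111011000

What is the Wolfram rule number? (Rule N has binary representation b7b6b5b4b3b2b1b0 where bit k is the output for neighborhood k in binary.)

244

position 5: 111 → 1  (bit 7 = 1)
position 2: 110 → 1  (bit 6 = 1)
position 0: 101 → 1  (bit 5 = 1)
position 8: 100 → 1  (bit 4 = 1)
position 1: 011 → 0  (bit 3 = 0)
position 10: 010 → 1  (bit 2 = 1)
position 9: 001 → 0  (bit 1 = 0)
position 12: 000 → 0  (bit 0 = 0)
bits b7..b0 = 11110100 = 244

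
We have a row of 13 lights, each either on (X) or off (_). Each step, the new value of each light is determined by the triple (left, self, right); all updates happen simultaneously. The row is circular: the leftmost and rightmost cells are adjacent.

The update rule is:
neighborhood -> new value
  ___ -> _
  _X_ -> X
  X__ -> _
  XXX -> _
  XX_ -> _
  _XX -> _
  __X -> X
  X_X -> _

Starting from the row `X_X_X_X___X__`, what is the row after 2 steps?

X_X_X_X__XX_X
__X_X_X_X____

__X_X_X_X____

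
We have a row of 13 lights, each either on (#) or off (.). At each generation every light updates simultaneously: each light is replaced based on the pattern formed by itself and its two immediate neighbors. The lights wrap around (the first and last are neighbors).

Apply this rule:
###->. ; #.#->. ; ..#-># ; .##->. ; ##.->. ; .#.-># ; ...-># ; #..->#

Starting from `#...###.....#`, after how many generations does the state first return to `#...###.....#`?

generation 1: .###...#####.
generation 2: #...###.....#

2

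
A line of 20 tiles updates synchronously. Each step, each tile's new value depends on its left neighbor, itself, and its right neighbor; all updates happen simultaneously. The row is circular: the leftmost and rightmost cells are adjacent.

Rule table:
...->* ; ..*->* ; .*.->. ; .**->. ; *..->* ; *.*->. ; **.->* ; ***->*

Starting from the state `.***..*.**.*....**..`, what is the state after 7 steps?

*.****...*..****.***
*..******.**.***..**
***.*****..*..****.*
***..******.**.***..
.****.*****..*..****
..***..******.**.***
**.****.*****..*..**

**.****.*****..*..**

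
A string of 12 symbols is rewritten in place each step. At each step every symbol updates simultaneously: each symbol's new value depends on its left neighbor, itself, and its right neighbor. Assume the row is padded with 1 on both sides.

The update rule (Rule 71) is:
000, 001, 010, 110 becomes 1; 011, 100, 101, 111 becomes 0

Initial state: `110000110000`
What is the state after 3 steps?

010111010111
010001010000
010111010111

010111010111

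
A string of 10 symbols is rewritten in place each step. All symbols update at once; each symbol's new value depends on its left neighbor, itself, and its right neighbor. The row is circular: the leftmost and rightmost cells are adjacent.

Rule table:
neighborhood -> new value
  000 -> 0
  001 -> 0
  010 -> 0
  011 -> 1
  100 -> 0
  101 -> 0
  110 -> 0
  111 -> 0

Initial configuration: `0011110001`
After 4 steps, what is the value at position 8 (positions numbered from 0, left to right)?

0010000000
0000000000
0000000000  (fixed point — unchanged through step 4)
position 8 holds 0

0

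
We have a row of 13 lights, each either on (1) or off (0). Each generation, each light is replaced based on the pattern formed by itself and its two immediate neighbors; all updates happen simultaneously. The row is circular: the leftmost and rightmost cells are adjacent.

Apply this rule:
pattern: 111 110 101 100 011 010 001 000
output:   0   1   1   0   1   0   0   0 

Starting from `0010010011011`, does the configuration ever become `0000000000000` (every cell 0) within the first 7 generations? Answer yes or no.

generation 1: 0000000011111
generation 2: 0000000010001
generation 3: 0000000000000
all cells are 0 at generation 3

yes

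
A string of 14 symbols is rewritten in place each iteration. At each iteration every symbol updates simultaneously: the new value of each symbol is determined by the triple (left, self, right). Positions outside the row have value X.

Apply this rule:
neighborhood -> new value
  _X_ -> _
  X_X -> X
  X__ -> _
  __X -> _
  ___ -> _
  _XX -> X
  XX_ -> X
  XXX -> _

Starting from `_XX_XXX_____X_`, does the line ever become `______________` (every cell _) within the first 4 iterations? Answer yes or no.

iteration 1: XXXXX_X______X
iteration 2: ____XX_______X
iteration 3: ____XX_______X  (fixed point — unchanged through iteration 4)
iteration 4 is ____XX_______X, still not uniform _

no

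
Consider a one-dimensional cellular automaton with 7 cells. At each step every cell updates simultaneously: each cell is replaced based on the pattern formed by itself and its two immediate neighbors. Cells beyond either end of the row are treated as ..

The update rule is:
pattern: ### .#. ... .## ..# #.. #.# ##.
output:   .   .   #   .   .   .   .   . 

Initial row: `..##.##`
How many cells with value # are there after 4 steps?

step 1: #......
step 2: ..#####
step 3: #......  (repeats step 1; period 2)
step 4: ..#####
count of #: 5

5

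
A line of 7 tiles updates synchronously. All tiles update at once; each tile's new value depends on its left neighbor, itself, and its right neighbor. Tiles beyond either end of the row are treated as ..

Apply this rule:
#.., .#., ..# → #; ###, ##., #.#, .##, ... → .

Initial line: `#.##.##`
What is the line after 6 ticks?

##.###.

#......
##.....
..#....
.###...
#...#..
##.###.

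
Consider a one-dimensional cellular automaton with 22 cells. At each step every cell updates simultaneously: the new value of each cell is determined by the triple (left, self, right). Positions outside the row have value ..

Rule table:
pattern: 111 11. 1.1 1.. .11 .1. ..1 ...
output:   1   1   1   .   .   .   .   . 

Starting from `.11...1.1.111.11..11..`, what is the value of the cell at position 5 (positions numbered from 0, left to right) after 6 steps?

step 1: ..1....1.1.111.1...1..
step 2: ........1.1.111.......
step 3: .........1.1.11.......
step 4: ..........1.1.1.......
step 5: ...........1.1........
step 6: ............1.........
position 5 holds .

.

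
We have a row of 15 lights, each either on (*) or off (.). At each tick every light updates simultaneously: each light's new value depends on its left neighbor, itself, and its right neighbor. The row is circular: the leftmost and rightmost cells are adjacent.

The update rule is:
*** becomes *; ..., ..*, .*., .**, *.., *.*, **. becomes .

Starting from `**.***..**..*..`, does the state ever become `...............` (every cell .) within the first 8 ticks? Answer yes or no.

....*..........
...............
all cells are . at tick 2

yes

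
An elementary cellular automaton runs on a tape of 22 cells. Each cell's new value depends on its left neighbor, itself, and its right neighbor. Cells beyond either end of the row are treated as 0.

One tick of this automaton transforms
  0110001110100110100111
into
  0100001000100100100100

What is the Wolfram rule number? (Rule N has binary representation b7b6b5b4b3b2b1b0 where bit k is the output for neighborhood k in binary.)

position 7: 111 → 0  (bit 7 = 0)
position 2: 110 → 0  (bit 6 = 0)
position 9: 101 → 0  (bit 5 = 0)
position 3: 100 → 0  (bit 4 = 0)
position 1: 011 → 1  (bit 3 = 1)
position 10: 010 → 1  (bit 2 = 1)
position 0: 001 → 0  (bit 1 = 0)
position 4: 000 → 0  (bit 0 = 0)
bits b7..b0 = 00001100 = 12

12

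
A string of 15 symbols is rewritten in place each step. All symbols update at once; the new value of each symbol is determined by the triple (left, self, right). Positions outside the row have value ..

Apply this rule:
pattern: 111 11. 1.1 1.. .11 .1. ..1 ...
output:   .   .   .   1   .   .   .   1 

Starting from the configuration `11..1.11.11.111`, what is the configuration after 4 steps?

..1............
1..111111111111
.1.............
..1111111111111

..1111111111111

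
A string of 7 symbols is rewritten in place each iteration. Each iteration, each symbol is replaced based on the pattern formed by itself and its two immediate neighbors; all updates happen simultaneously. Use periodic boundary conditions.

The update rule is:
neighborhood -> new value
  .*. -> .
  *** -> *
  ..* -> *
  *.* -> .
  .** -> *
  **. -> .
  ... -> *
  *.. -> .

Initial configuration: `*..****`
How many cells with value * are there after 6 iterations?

iteration 1: ..*****
iteration 2: .*****.
iteration 3: *****..
iteration 4: ****..*
iteration 5: ***..**
iteration 6: **..***
count of *: 5

5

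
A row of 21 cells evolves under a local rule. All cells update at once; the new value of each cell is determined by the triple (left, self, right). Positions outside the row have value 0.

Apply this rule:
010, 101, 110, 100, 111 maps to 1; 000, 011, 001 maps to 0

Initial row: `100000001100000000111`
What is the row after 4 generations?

000110000000110000001

generation 1: 110000000110000000011
generation 2: 011000000011000000001
generation 3: 001100000001100000001
generation 4: 000110000000110000001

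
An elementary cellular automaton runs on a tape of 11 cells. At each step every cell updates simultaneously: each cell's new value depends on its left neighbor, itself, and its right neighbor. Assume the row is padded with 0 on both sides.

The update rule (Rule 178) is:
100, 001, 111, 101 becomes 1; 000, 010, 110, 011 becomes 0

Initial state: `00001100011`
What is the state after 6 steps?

00010010100
00101101010
01010010101
10101101010
01010010101  (repeats step 3; period 2)
step 6: 10101101010

10101101010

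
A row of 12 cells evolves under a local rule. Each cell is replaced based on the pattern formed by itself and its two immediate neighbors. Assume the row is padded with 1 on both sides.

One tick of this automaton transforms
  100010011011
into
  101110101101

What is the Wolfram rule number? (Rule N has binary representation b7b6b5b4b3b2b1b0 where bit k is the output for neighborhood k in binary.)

position 11: 111 → 1  (bit 7 = 1)
position 0: 110 → 1  (bit 6 = 1)
position 9: 101 → 1  (bit 5 = 1)
position 1: 100 → 0  (bit 4 = 0)
position 7: 011 → 0  (bit 3 = 0)
position 4: 010 → 1  (bit 2 = 1)
position 3: 001 → 1  (bit 1 = 1)
position 2: 000 → 1  (bit 0 = 1)
bits b7..b0 = 11100111 = 231

231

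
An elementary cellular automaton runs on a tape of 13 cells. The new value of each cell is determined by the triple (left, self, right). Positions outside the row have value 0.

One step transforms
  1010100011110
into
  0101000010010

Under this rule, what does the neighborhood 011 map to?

At position 8 the neighborhood is 011; the next row has 1 there.

1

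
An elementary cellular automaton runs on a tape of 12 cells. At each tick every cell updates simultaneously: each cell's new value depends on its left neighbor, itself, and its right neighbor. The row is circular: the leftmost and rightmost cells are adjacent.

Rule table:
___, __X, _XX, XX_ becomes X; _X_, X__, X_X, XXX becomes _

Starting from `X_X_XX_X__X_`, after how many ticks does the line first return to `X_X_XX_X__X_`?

24

tick 1: ____XX___X__
tick 2: XXXXXX_XX__X
tick 3: _____X_XX_XX
tick 4: _XXXX__XX_XX
tick 5: _X__X_XXX_XX
tick 6: ___X__X_X_XX
tick 7: _XX__X____XX
tick 8: _XX_X__XXXXX
tick 9: _XX___XX___X
tick 10: _XX_XXXX_XX_
tick 11: XXX_X__X_XX_
tick 12: X_X___X__XX_
tick 13: ____XX__XXX_
tick 14: XXXXXX_XX_X_
tick 15: X____X_XX___
tick 16: __XXX__XX_XX
tick 17: _XX_X_XXX_XX
tick 18: _XX___X_X_XX
tick 19: _XX_XX____XX
tick 20: _XX_XX_XXXXX
tick 21: _XX_XX_X___X
tick 22: _XX_XX___XX_
tick 23: XXX_XX_XXXX_
tick 24: X_X_XX_X__X_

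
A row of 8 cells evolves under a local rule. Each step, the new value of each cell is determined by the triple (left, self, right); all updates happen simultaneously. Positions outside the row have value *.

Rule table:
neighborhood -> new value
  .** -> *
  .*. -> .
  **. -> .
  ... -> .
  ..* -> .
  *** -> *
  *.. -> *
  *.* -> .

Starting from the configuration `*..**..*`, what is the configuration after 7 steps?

.*..*..*

.*.*.*.*
.......*
*......*
.*.....*
..*....*
*..*...*
.*..*..*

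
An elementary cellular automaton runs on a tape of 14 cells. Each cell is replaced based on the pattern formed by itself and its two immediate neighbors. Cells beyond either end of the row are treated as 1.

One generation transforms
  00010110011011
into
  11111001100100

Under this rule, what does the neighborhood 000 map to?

1

At position 1 the neighborhood is 000; the next row has 1 there.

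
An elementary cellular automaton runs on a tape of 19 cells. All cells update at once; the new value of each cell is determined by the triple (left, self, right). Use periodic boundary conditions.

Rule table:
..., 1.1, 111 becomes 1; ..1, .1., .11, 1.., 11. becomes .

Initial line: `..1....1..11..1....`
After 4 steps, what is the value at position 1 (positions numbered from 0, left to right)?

1

step 1: 1...11..........111
step 2: ..1....11111111..11
step 3: ....11..111111.....
step 4: 111......1111..1111
position 1 holds 1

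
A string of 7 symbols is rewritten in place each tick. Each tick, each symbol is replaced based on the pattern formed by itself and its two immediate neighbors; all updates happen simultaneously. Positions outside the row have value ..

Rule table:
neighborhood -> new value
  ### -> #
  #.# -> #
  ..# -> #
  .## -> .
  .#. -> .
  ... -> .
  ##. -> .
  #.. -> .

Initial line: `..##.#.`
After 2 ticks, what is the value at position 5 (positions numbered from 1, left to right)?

.

.#..#..
#..#...
position 5 holds .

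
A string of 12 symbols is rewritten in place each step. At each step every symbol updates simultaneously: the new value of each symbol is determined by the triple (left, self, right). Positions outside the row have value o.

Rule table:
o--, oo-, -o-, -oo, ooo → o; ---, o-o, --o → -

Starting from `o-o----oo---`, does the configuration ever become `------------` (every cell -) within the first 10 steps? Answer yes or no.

no

o-oo---ooo--
o-ooo--oooo-
o-oooo-oooo-
o-oooo-oooo-  (fixed point — unchanged through step 10)
step 10 is o-oooo-oooo-, still not uniform -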